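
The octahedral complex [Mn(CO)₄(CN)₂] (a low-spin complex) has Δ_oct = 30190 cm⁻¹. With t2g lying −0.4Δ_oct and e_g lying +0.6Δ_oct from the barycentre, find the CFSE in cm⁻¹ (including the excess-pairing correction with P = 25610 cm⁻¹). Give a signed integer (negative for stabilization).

-9160

Ligand charges: 4×(+0) from CO and 2×(-1) from CN⁻ sum to -2; with overall charge +0, Mn is +2.
Mn²⁺: group 7, so d-count = 7 − 2 = 5.
Configuration: t2g^5 e_g^0.
The orbital stabilization is -2.0Δ_oct = -2.0 × 30190 = -60380 cm⁻¹.
High-spin d⁵ would be t2g^3 e_g^2 with 0 pairs; low-spin has 2, so 2 excess pairs cost +2P = +51220 cm⁻¹.
Overall CFSE = -60380 + 51220 = -9160 cm⁻¹.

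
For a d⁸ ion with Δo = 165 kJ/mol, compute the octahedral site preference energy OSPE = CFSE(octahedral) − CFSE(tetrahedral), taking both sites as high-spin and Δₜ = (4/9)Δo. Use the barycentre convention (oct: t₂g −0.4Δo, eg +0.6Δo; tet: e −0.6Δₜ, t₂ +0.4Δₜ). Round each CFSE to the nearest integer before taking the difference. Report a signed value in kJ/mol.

-139

Octahedral high-spin t2g^6 e_g^2: CFSE = -1.2 × 165 = -198 kJ/mol.
Tetrahedral e^4 t2^4 gives -0.8Δₜ = -0.8 × (4/9) × 165 = -59 kJ/mol.
Subtracting, OSPE = -198 − (-59) = -139 kJ/mol.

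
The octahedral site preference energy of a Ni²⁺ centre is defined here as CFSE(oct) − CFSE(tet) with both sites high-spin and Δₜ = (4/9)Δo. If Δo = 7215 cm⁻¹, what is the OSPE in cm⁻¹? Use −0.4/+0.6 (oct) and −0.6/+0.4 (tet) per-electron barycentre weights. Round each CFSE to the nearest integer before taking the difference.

-6093

Group 10 minus oxidation state +2 gives a d⁸ configuration for Ni²⁺.
Octahedral (high-spin): t₂g⁶ eg², CFSE = 6(−0.4) + 2(+0.6) = -1.2Δo = -1.2 × 7215 = -8658 cm⁻¹.
In a tetrahedral site the filling is e⁴ t₂⁴: CFSE(tet) = -0.8Δₜ = -0.8 × (4/9)(7215) = -2565 cm⁻¹.
OSPE = CFSE(oct) − CFSE(tet) = -8658 − (-2565) = -6093 cm⁻¹.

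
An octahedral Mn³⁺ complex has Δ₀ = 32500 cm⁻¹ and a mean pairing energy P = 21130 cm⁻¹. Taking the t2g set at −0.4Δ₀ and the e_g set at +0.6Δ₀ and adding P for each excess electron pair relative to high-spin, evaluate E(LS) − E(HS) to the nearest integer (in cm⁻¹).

Mn sits in group 7; removing 3 electrons leaves Mn³⁺ with 7 − 3 = 4 d electrons.
In the high-spin limit (t2g^3 e_g^1) the orbital term is -0.6Δ₀ = -19500 cm⁻¹, with no excess pairing.
For low-spin the configuration is t2g^4 e_g^0: orbital energy -1.6 × 32500 = -52000 cm⁻¹, and 1 additional pair relative to high-spin adds 21130 cm⁻¹, giving -30870 cm⁻¹.
E(LS) − E(HS) = -30870 − (-19500) = -11370 cm⁻¹.

-11370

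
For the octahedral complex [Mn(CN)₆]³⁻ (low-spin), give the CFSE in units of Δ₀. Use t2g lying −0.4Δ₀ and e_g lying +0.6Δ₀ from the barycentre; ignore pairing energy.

-1.6 Δ₀

Each CN⁻ contributes -1; 6 × (-1) = -6. With overall charge -3, Mn is in the +3 oxidation state.
Group 7 minus oxidation state +3 gives a d⁴ configuration for Mn³⁺.
Configuration: t2g^4 e_g^0.
CFSE = 4(-0.4Δ₀) + 0(0.6Δ₀) = -1.6Δ₀ + 0.0Δ₀ = -1.6Δ₀.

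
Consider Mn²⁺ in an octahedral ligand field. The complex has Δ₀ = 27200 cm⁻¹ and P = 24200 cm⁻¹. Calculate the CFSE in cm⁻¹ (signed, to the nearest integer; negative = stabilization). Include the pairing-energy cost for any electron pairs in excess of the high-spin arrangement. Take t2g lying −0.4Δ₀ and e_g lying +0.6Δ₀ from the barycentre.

Mn sits in group 7; removing 2 electrons leaves Mn²⁺ with 7 − 2 = 5 d electrons.
Δ₀ > P, so pairing is preferred: the ground state is low-spin.
Filling d⁵ accordingly: t2g^5 e_g^0.
Orbital CFSE = -2.0Δ₀ = -2.0 × 27200 = -54400 cm⁻¹.
Excess pairs vs high-spin: 2 − 0 = 2; pairing cost = +48400 cm⁻¹.
Net CFSE = -54400 + 48400 = -6000 cm⁻¹.

-6000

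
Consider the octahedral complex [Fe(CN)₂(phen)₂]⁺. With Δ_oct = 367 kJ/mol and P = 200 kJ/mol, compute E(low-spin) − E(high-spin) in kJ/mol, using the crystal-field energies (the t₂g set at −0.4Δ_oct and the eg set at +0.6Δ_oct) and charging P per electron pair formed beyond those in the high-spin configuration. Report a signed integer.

Ligand charges: 2×(-1) from CN⁻ and 2×(+0) from phen sum to -2; with overall charge +1, Fe is +3.
Group 8 minus oxidation state +3 gives a d⁵ configuration for Fe³⁺.
In the high-spin limit (t₂g³ eg²) the orbital term is 0.0Δ_oct = 0 kJ/mol, with no excess pairing.
Low-spin: t₂g⁵ eg⁰, orbital CFSE = -2.0Δ_oct = -734 kJ/mol; plus 2 excess pairs × P = +400 kJ/mol; total -334 kJ/mol.
The difference is -334 − (0) = -334 kJ/mol, so low-spin lies lower.

-334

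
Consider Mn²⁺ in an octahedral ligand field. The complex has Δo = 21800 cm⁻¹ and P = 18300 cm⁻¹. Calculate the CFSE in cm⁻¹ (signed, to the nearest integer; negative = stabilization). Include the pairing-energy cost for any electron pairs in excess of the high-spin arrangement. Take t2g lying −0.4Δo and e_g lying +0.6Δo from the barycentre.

-7000

Mn sits in group 7; removing 2 electrons leaves Mn²⁺ with 7 − 2 = 5 d electrons.
With Δo > P the complex is low-spin.
Filling d⁵ accordingly: t2g^5 e_g^0.
Orbital CFSE = -2.0Δo = -2.0 × 21800 = -43600 cm⁻¹.
Excess pairs vs high-spin: 2 − 0 = 2; pairing cost = +36600 cm⁻¹.
Net CFSE = -43600 + 36600 = -7000 cm⁻¹.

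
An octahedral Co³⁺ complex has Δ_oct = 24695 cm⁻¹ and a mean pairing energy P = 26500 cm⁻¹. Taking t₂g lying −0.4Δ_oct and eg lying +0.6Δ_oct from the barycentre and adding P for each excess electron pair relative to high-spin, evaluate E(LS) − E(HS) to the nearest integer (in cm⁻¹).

3610

Co³⁺: group 9, so d-count = 9 − 3 = 6.
High-spin: t₂g⁴ eg², CFSE = -0.4Δ_oct = -9878 cm⁻¹.
Low-spin: t₂g⁶ eg⁰, orbital CFSE = -2.4Δ_oct = -59268 cm⁻¹; plus 2 excess pairs × P = +53000 cm⁻¹; total -6268 cm⁻¹.
Thus E(LS) − E(HS) = 3610 cm⁻¹.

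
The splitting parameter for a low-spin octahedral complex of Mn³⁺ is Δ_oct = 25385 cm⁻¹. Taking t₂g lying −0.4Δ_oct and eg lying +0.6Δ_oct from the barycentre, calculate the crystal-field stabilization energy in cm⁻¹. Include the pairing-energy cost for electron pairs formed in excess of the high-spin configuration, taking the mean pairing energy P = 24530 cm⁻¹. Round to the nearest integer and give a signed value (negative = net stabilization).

Mn³⁺: group 7, so d-count = 7 − 3 = 4.
Electron filling gives t₂g⁴ eg⁰.
The orbital stabilization is -1.6Δ_oct = -1.6 × 25385 = -40616 cm⁻¹.
Relative to high-spin t₂g³ eg¹ (0 paired), the low-spin configuration has 1 additional pair, contributing +1 × 24530 = +24530 cm⁻¹.
Net CFSE = -40616 + 24530 = -16086 cm⁻¹.

-16086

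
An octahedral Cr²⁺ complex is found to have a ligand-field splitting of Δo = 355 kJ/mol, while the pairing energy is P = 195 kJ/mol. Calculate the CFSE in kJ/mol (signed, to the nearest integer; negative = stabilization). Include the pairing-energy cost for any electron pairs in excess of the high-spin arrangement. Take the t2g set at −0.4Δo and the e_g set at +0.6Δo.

Group 6 minus oxidation state +2 gives a d⁴ configuration for Cr²⁺.
With Δo > P the complex is low-spin.
That gives t2g^4 e_g^0.
Orbital CFSE = -1.6Δo = -1.6 × 355 = -568 kJ/mol.
Excess pairs vs high-spin: 1 − 0 = 1; pairing cost = +195 kJ/mol.
Net CFSE = -568 + 195 = -373 kJ/mol.

-373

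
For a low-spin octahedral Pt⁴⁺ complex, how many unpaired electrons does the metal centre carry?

0

Pt sits in group 10; removing 4 electrons leaves Pt⁴⁺ with 10 − 4 = 6 d electrons.
Configuration: t2g^6 e_g^0, giving 0 unpaired electrons.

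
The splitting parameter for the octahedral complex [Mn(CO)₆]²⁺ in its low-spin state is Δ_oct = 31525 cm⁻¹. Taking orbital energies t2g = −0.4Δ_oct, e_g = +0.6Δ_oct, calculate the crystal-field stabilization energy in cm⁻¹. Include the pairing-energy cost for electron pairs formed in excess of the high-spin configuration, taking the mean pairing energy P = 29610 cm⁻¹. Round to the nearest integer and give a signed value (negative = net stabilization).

-3830

CO is neutral, so the +2 overall charge sits on Mn: oxidation state +2.
Mn²⁺: group 7, so d-count = 7 − 2 = 5.
The d⁵ electrons fill as t2g^5 e_g^0.
CFSE(orbital) = 5×(-0.4Δ_oct) + 0×(0.6Δ_oct) = -2.0Δ_oct; with Δ_oct = 31525 cm⁻¹ that is -63050 cm⁻¹.
Relative to high-spin t2g^3 e_g^2 (0 paired), the low-spin configuration has 2 additional pairs, contributing +2 × 29610 = +59220 cm⁻¹.
Overall CFSE = -63050 + 59220 = -3830 cm⁻¹.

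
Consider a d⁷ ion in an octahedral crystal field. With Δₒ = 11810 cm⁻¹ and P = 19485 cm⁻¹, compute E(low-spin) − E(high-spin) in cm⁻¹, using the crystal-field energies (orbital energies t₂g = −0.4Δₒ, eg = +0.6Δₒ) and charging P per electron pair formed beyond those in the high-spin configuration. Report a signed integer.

7675

High-spin: t₂g⁵ eg², CFSE = -0.8Δₒ = -9448 cm⁻¹.
Low-spin t₂g⁶ eg¹ gives -1.8Δₒ = -21258 cm⁻¹, but forming 1 extra pair costs 1P = 19485 cm⁻¹, so E(LS) = -21258 + 19485 = -1773 cm⁻¹.
The difference is -1773 − (-9448) = 7675 cm⁻¹, so high-spin lies lower.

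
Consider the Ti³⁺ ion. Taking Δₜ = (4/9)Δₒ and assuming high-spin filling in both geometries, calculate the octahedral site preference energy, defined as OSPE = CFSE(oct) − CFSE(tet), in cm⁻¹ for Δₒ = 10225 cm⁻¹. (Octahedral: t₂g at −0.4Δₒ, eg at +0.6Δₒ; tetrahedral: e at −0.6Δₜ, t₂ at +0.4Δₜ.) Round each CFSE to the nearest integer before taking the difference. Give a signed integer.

Ti is in group 4, so Ti³⁺ is d¹ (4 − 3 = 1).
Octahedral (high-spin): t2g^1 e_g^0, CFSE = 1(−0.4) + 0(+0.6) = -0.4Δₒ = -0.4 × 10225 = -4090 cm⁻¹.
Tetrahedral: e^1 t2^0, CFSE = 1(−0.6) + 0(+0.4) = -0.6Δₜ = -0.6 × (4/9) × 10225 = -2727 cm⁻¹.
OSPE = CFSE(oct) − CFSE(tet) = -4090 − (-2727) = -1363 cm⁻¹.

-1363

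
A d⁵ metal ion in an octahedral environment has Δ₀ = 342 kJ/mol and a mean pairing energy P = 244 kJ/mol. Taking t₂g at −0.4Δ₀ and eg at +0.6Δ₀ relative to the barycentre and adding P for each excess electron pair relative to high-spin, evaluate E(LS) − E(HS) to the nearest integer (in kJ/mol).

-196

High-spin: t₂g³ eg², CFSE = 0.0Δ₀ = 0 kJ/mol.
Low-spin t₂g⁵ eg⁰ gives -2.0Δ₀ = -684 kJ/mol, but forming 2 extra pairs costs 2P = 488 kJ/mol, so E(LS) = -684 + 488 = -196 kJ/mol.
The difference is -196 − (0) = -196 kJ/mol, so low-spin lies lower.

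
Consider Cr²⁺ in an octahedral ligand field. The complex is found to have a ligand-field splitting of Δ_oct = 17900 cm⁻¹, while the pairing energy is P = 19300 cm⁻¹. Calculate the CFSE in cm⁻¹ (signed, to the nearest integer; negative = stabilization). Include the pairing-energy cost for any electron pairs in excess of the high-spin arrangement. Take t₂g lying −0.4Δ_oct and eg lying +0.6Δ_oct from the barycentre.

-10740

Cr is in group 6, so Cr²⁺ is d⁴ (6 − 2 = 4).
Since Δ_oct = 17900 cm⁻¹ < P = 19300 cm⁻¹, the complex adopts the high-spin configuration.
Filling d⁴ accordingly: t₂g³ eg¹.
Orbital CFSE = -0.6Δ_oct = -0.6 × 17900 = -10740 cm⁻¹.
High-spin has no excess pairs, so no pairing correction applies.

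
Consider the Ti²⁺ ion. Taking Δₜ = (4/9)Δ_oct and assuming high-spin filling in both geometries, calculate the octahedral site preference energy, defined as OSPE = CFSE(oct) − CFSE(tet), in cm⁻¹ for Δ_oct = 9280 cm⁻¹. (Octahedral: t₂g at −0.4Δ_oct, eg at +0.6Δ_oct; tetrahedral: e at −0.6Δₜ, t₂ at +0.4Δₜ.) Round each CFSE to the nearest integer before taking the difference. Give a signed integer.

-2475

Ti is in group 4, so Ti²⁺ is d² (4 − 2 = 2).
Octahedral high-spin t2g^2 e_g^0: CFSE = -0.8 × 9280 = -7424 cm⁻¹.
In a tetrahedral site the filling is e^2 t2^0: CFSE(tet) = -1.2Δₜ = -1.2 × (4/9)(9280) = -4949 cm⁻¹.
Subtracting, OSPE = -7424 − (-4949) = -2475 cm⁻¹.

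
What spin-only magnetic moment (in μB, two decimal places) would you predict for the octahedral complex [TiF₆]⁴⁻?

Each F⁻ contributes -1; 6 × (-1) = -6. With overall charge -4, Ti is in the +2 oxidation state.
Group 4 minus oxidation state +2 gives a d² configuration for Ti²⁺.
Configuration: t₂g² eg⁰ → 2 unpaired electrons.
μ(spin-only) = √[2(2+2)] = √8 ≈ 2.83 μB.

2.83 μB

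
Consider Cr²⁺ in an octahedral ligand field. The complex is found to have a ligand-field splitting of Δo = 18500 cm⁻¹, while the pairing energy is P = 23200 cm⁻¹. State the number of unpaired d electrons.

Group 6 minus oxidation state +2 gives a d⁴ configuration for Cr²⁺.
Here Δo < P (18500 < 23200), so the high-spin state is favoured.
That gives t₂g³ eg¹.
Unpaired electrons: 4.

4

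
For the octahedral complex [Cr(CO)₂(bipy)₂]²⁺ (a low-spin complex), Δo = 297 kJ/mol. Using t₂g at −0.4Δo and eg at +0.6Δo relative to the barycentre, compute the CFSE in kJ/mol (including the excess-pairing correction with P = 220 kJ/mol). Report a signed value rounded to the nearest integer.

Ligand charges: 2×(+0) from CO and 2×(+0) from bipy sum to +0; with overall charge +2, Cr is +2.
Group 6 minus oxidation state +2 gives a d⁴ configuration for Cr²⁺.
The d⁴ electrons fill as t₂g⁴ eg⁰.
The orbital stabilization is -1.6Δo = -1.6 × 297 = -475 kJ/mol.
Pairing penalty: 1 pair vs 0 in the high-spin reference → 1 extra × P = 220 kJ/mol.
Net CFSE = -475 + 220 = -255 kJ/mol.

-255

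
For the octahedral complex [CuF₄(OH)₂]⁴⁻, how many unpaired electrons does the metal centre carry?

Ligand charges: 4×(-1) from F⁻ and 2×(-1) from OH⁻ sum to -6; with overall charge -4, Cu is +2.
Group 11 minus oxidation state +2 gives a d⁹ configuration for Cu²⁺.
Configuration: t₂g⁶ eg³, giving 1 unpaired electron.

1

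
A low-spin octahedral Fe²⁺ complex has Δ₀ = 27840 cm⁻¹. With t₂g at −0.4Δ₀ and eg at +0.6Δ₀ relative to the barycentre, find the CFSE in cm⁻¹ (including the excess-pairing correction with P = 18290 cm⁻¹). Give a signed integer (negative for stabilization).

Fe sits in group 8; removing 2 electrons leaves Fe²⁺ with 8 − 2 = 6 d electrons.
The d⁶ electrons fill as t₂g⁶ eg⁰.
Orbital CFSE = 6(-0.4) + 0(0.6) = -2.4Δ₀ = -2.4 × 27840 = -66816 cm⁻¹.
Pairing penalty: 3 pairs vs 1 in the high-spin reference → 2 extra × P = 36580 cm⁻¹.
Net CFSE = -66816 + 36580 = -30236 cm⁻¹.

-30236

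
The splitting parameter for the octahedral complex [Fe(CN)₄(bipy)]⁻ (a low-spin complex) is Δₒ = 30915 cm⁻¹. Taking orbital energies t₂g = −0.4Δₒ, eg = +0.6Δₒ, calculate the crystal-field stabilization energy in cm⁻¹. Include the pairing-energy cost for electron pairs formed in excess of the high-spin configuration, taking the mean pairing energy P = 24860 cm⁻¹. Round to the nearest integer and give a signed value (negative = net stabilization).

Ligand charges: 4×(-1) from CN⁻ and 1×(+0) from bipy sum to -4; with overall charge -1, Fe is +3.
Group 8 minus oxidation state +3 gives a d⁵ configuration for Fe³⁺.
Electron filling gives t₂g⁵ eg⁰.
The orbital stabilization is -2.0Δₒ = -2.0 × 30915 = -61830 cm⁻¹.
Relative to high-spin t₂g³ eg² (0 paired), the low-spin configuration has 2 additional pairs, contributing +2 × 24860 = +49720 cm⁻¹.
Overall CFSE = -61830 + 49720 = -12110 cm⁻¹.

-12110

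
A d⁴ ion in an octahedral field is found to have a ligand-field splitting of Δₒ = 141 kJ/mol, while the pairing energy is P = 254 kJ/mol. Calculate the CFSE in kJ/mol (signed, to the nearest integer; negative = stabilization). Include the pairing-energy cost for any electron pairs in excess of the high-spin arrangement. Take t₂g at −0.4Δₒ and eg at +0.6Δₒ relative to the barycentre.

-85

Here Δₒ < P (141 < 254), so the high-spin state is favoured.
Configuration: t₂g³ eg¹.
Orbital CFSE = -0.6Δₒ = -0.6 × 141 = -85 kJ/mol.
High-spin has no excess pairs, so no pairing correction applies.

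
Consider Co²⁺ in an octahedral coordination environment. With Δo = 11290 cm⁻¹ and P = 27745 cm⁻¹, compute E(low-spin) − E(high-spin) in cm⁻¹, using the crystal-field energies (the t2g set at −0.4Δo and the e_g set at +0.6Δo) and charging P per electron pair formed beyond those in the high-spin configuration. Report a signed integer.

Co sits in group 9; removing 2 electrons leaves Co²⁺ with 9 − 2 = 7 d electrons.
High-spin d⁷ fills as t2g^5 e_g^2 with CFSE 5(−0.4) + 2(+0.6) = -0.8Δo = -9032 cm⁻¹.
Low-spin: t2g^6 e_g^1, orbital CFSE = -1.8Δo = -20322 cm⁻¹; plus 1 excess pair × P = +27745 cm⁻¹; total 7423 cm⁻¹.
The difference is 7423 − (-9032) = 16455 cm⁻¹, so high-spin lies lower.

16455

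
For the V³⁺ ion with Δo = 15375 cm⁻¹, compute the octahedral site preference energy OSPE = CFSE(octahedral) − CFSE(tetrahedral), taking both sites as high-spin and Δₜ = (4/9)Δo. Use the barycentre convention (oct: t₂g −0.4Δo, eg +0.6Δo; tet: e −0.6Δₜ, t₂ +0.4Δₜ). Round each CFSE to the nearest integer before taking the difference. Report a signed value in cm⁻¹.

V sits in group 5; removing 3 electrons leaves V³⁺ with 5 − 3 = 2 d electrons.
Octahedral (high-spin): t2g^2 e_g^0, CFSE = 2(−0.4) + 0(+0.6) = -0.8Δo = -0.8 × 15375 = -12300 cm⁻¹.
Tetrahedral e^2 t2^0 gives -1.2Δₜ = -1.2 × (4/9) × 15375 = -8200 cm⁻¹.
OSPE = CFSE(oct) − CFSE(tet) = -12300 − (-8200) = -4100 cm⁻¹.

-4100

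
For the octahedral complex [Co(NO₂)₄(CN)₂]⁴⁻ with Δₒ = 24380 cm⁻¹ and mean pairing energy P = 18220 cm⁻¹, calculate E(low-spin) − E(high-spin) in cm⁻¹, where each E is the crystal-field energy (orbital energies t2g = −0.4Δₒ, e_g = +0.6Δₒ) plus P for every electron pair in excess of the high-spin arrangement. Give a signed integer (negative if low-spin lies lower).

-6160

Ligand charges: 4×(-1) from NO₂⁻ and 2×(-1) from CN⁻ sum to -6; with overall charge -4, Co is +2.
Co sits in group 9; removing 2 electrons leaves Co²⁺ with 9 − 2 = 7 d electrons.
High-spin: t2g^5 e_g^2, CFSE = -0.8Δₒ = -19504 cm⁻¹.
Low-spin t2g^6 e_g^1 gives -1.8Δₒ = -43884 cm⁻¹, but forming 1 extra pair costs 1P = 18220 cm⁻¹, so E(LS) = -43884 + 18220 = -25664 cm⁻¹.
The difference is -25664 − (-19504) = -6160 cm⁻¹, so low-spin lies lower.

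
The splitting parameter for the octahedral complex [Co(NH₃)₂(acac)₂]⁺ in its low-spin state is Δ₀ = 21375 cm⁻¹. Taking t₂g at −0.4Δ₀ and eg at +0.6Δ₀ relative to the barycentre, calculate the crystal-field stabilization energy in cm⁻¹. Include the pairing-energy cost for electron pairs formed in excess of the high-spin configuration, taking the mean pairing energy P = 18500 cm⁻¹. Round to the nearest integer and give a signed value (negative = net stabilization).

Ligand charges: 2×(+0) from NH₃ and 2×(-1) from acac⁻ sum to -2; with overall charge +1, Co is +3.
Co is in group 9, so Co³⁺ is d⁶ (9 − 3 = 6).
Configuration: t₂g⁶ eg⁰.
Orbital CFSE = 6(-0.4) + 0(0.6) = -2.4Δ₀ = -2.4 × 21375 = -51300 cm⁻¹.
Pairing penalty: 3 pairs vs 1 in the high-spin reference → 2 extra × P = 37000 cm⁻¹.
Combining: -51300 + 37000 = -14300 cm⁻¹.

-14300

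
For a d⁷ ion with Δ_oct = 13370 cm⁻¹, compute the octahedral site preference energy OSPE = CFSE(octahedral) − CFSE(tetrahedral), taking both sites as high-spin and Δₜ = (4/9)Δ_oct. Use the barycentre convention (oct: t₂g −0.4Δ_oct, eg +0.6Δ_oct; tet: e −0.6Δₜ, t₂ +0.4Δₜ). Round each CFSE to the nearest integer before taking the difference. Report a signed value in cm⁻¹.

In an octahedral site d⁷ (HS) is t2g^5 e_g^2, giving CFSE(oct) = -0.8Δ_oct = -10696 cm⁻¹.
Tetrahedral e^4 t2^3 gives -1.2Δₜ = -1.2 × (4/9) × 13370 = -7131 cm⁻¹.
OSPE = CFSE(oct) − CFSE(tet) = -10696 − (-7131) = -3565 cm⁻¹.

-3565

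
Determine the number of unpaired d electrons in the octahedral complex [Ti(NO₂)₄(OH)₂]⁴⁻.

2

Ligand charges: 4×(-1) from NO₂⁻ and 2×(-1) from OH⁻ sum to -6; with overall charge -4, Ti is +2.
Ti²⁺: group 4, so d-count = 4 − 2 = 2.
Configuration: t2g^2 e_g^0, giving 2 unpaired electrons.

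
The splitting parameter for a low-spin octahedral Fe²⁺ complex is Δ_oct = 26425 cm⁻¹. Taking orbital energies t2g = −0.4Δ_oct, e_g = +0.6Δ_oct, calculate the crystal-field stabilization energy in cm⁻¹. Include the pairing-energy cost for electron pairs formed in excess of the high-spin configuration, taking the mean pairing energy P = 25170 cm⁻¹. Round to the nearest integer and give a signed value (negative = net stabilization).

Fe sits in group 8; removing 2 electrons leaves Fe²⁺ with 8 − 2 = 6 d electrons.
Configuration: t2g^6 e_g^0.
Orbital CFSE = 6(-0.4) + 0(0.6) = -2.4Δ_oct = -2.4 × 26425 = -63420 cm⁻¹.
Relative to high-spin t2g^4 e_g^2 (1 paired), the low-spin configuration has 2 additional pairs, contributing +2 × 25170 = +50340 cm⁻¹.
Overall CFSE = -63420 + 50340 = -13080 cm⁻¹.

-13080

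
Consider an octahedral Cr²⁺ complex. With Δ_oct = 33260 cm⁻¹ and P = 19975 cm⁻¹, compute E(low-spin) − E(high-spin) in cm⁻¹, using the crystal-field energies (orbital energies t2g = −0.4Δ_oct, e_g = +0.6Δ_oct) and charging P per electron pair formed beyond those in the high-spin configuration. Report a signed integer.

-13285

Cr is in group 6, so Cr²⁺ is d⁴ (6 − 2 = 4).
High-spin: t2g^3 e_g^1, CFSE = -0.6Δ_oct = -19956 cm⁻¹.
Low-spin: t2g^4 e_g^0, orbital CFSE = -1.6Δ_oct = -53216 cm⁻¹; plus 1 excess pair × P = +19975 cm⁻¹; total -33241 cm⁻¹.
The difference is -33241 − (-19956) = -13285 cm⁻¹, so low-spin lies lower.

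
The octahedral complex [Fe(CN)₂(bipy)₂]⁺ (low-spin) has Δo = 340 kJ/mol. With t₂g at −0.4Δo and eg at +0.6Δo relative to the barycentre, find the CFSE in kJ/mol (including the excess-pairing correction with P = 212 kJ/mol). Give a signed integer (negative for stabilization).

Ligand charges: 2×(-1) from CN⁻ and 2×(+0) from bipy sum to -2; with overall charge +1, Fe is +3.
Fe³⁺: group 8, so d-count = 8 − 3 = 5.
Configuration: t₂g⁵ eg⁰.
CFSE(orbital) = 5×(-0.4Δo) + 0×(0.6Δo) = -2.0Δo; with Δo = 340 kJ/mol that is -680 kJ/mol.
Relative to high-spin t₂g³ eg² (0 paired), the low-spin configuration has 2 additional pairs, contributing +2 × 212 = +424 kJ/mol.
Overall CFSE = -680 + 424 = -256 kJ/mol.

-256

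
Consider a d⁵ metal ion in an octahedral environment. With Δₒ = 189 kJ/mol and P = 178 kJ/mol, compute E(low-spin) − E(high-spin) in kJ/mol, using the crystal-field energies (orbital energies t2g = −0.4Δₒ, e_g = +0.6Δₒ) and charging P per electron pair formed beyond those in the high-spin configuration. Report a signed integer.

High-spin: t2g^3 e_g^2, CFSE = 0.0Δₒ = 0 kJ/mol.
For low-spin the configuration is t2g^5 e_g^0: orbital energy -2.0 × 189 = -378 kJ/mol, and 2 additional pairs relative to high-spin add 356 kJ/mol, giving -22 kJ/mol.
The difference is -22 − (0) = -22 kJ/mol, so low-spin lies lower.

-22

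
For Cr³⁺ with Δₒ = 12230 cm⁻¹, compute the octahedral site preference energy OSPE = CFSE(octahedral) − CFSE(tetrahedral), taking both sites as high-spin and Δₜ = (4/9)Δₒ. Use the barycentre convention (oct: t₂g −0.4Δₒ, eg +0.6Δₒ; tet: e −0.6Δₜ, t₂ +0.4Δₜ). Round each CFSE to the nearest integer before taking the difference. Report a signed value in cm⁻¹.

Group 6 minus oxidation state +3 gives a d³ configuration for Cr³⁺.
Octahedral (high-spin): t2g^3 e_g^0, CFSE = 3(−0.4) + 0(+0.6) = -1.2Δₒ = -1.2 × 12230 = -14676 cm⁻¹.
Tetrahedral: e^2 t2^1, CFSE = 2(−0.6) + 1(+0.4) = -0.8Δₜ = -0.8 × (4/9) × 12230 = -4348 cm⁻¹.
OSPE = -14676 − (-4348) = -10328 cm⁻¹.

-10328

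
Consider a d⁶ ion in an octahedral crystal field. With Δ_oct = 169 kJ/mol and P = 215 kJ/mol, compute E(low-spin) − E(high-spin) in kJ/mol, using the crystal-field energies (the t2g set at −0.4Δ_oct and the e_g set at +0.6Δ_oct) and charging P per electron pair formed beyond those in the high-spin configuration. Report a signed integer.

High-spin d⁶ fills as t2g^4 e_g^2 with CFSE 4(−0.4) + 2(+0.6) = -0.4Δ_oct = -68 kJ/mol.
Low-spin: t2g^6 e_g^0, orbital CFSE = -2.4Δ_oct = -406 kJ/mol; plus 2 excess pairs × P = +430 kJ/mol; total 24 kJ/mol.
Thus E(LS) − E(HS) = 92 kJ/mol.

92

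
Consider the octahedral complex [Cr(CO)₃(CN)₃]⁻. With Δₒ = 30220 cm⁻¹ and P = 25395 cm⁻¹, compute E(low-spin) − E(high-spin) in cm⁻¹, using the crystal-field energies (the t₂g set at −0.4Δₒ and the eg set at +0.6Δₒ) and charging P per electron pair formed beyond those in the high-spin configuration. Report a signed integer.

Ligand charges: 3×(+0) from CO and 3×(-1) from CN⁻ sum to -3; with overall charge -1, Cr is +2.
Cr is in group 6, so Cr²⁺ is d⁴ (6 − 2 = 4).
High-spin: t₂g³ eg¹, CFSE = -0.6Δₒ = -18132 cm⁻¹.
Low-spin t₂g⁴ eg⁰ gives -1.6Δₒ = -48352 cm⁻¹, but forming 1 extra pair costs 1P = 25395 cm⁻¹, so E(LS) = -48352 + 25395 = -22957 cm⁻¹.
E(LS) − E(HS) = -22957 − (-18132) = -4825 cm⁻¹.

-4825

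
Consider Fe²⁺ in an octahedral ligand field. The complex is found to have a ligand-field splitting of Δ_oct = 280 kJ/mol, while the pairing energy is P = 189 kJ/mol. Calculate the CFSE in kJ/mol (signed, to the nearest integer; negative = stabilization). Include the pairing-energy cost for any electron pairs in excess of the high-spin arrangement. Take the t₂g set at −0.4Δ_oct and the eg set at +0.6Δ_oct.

Fe is in group 8, so Fe²⁺ is d⁶ (8 − 2 = 6).
Δ_oct > P, so pairing is preferred: the ground state is low-spin.
Configuration: t₂g⁶ eg⁰.
Orbital CFSE = -2.4Δ_oct = -2.4 × 280 = -672 kJ/mol.
Excess pairs vs high-spin: 3 − 1 = 2; pairing cost = +378 kJ/mol.
Net CFSE = -672 + 378 = -294 kJ/mol.

-294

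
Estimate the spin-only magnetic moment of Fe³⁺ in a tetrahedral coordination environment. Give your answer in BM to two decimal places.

Fe is in group 8, so Fe³⁺ is d⁵ (8 − 3 = 5).
With tetrahedral geometry the complex is necessarily high-spin.
Configuration: e^2 t2^3 → 5 unpaired electrons.
μ(spin-only) = √[5(5+2)] = √35 ≈ 5.92 BM.

5.92 BM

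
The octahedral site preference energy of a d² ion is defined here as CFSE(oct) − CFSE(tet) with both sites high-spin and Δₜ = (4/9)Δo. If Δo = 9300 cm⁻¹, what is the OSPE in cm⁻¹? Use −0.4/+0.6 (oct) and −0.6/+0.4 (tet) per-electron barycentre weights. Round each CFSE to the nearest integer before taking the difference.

-2480

In an octahedral site d² (HS) is t2g^2 e_g^0, giving CFSE(oct) = -0.8Δo = -7440 cm⁻¹.
Tetrahedral e^2 t2^0 gives -1.2Δₜ = -1.2 × (4/9) × 9300 = -4960 cm⁻¹.
OSPE = CFSE(oct) − CFSE(tet) = -7440 − (-4960) = -2480 cm⁻¹.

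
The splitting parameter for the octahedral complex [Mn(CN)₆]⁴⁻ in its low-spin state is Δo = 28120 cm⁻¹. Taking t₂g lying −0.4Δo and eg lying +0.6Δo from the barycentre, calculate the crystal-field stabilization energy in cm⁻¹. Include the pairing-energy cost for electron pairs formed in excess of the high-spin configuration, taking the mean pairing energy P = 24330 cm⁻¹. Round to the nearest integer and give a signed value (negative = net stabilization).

-7580

Each CN⁻ contributes -1; 6 × (-1) = -6. With overall charge -4, Mn is in the +2 oxidation state.
Group 7 minus oxidation state +2 gives a d⁵ configuration for Mn²⁺.
The d⁵ electrons fill as t₂g⁵ eg⁰.
The orbital stabilization is -2.0Δo = -2.0 × 28120 = -56240 cm⁻¹.
Pairing penalty: 2 pairs vs 0 in the high-spin reference → 2 extra × P = 48660 cm⁻¹.
Overall CFSE = -56240 + 48660 = -7580 cm⁻¹.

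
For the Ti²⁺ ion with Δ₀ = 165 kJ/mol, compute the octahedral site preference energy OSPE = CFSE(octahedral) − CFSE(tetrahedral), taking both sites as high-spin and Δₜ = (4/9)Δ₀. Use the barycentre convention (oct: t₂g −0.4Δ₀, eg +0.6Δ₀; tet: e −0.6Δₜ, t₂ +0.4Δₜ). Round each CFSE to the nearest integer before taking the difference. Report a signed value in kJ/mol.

-44

Ti sits in group 4; removing 2 electrons leaves Ti²⁺ with 4 − 2 = 2 d electrons.
In an octahedral site d² (HS) is t2g^2 e_g^0, giving CFSE(oct) = -0.8Δ₀ = -132 kJ/mol.
In a tetrahedral site the filling is e^2 t2^0: CFSE(tet) = -1.2Δₜ = -1.2 × (4/9)(165) = -88 kJ/mol.
OSPE = CFSE(oct) − CFSE(tet) = -132 − (-88) = -44 kJ/mol.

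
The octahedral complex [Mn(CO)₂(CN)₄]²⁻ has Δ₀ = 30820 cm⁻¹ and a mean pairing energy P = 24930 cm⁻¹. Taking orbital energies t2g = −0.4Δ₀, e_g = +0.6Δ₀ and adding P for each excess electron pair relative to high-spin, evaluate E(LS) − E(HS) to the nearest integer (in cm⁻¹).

-11780

Ligand charges: 2×(+0) from CO and 4×(-1) from CN⁻ sum to -4; with overall charge -2, Mn is +2.
Mn sits in group 7; removing 2 electrons leaves Mn²⁺ with 7 − 2 = 5 d electrons.
In the high-spin limit (t2g^3 e_g^2) the orbital term is 0.0Δ₀ = 0 cm⁻¹, with no excess pairing.
Low-spin t2g^5 e_g^0 gives -2.0Δ₀ = -61640 cm⁻¹, but forming 2 extra pairs costs 2P = 49860 cm⁻¹, so E(LS) = -61640 + 49860 = -11780 cm⁻¹.
Thus E(LS) − E(HS) = -11780 cm⁻¹.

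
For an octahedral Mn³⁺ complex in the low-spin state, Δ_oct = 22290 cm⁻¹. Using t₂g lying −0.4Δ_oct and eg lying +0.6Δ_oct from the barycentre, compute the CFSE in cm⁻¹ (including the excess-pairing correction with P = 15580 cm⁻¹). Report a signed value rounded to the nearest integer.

Mn is in group 7, so Mn³⁺ is d⁴ (7 − 3 = 4).
The d⁴ electrons fill as t₂g⁴ eg⁰.
CFSE(orbital) = 4×(-0.4Δ_oct) + 0×(0.6Δ_oct) = -1.6Δ_oct; with Δ_oct = 22290 cm⁻¹ that is -35664 cm⁻¹.
High-spin d⁴ would be t₂g³ eg¹ with 0 pairs; low-spin has 1, so 1 excess pair costs +1P = +15580 cm⁻¹.
Combining: -35664 + 15580 = -20084 cm⁻¹.

-20084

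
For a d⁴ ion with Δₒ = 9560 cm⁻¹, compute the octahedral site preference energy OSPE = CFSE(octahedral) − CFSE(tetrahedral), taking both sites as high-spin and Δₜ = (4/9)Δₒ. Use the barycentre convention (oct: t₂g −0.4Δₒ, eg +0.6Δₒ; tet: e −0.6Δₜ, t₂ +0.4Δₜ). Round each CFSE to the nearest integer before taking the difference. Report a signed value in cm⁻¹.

-4036

In an octahedral site d⁴ (HS) is t₂g³ eg¹, giving CFSE(oct) = -0.6Δₒ = -5736 cm⁻¹.
In a tetrahedral site the filling is e² t₂²: CFSE(tet) = -0.4Δₜ = -0.4 × (4/9)(9560) = -1700 cm⁻¹.
OSPE = -5736 − (-1700) = -4036 cm⁻¹.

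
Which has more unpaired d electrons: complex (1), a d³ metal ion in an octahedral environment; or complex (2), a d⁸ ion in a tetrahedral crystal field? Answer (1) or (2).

(1)

(1): For octahedral d³ the high- and low-spin configurations coincide; t₂g³ eg⁰ → 3 unpaired.
(2): Tetrahedral splitting is small, so the complex is high-spin; e^4 t2^4 → 2 unpaired.
So (1) has more unpaired electrons.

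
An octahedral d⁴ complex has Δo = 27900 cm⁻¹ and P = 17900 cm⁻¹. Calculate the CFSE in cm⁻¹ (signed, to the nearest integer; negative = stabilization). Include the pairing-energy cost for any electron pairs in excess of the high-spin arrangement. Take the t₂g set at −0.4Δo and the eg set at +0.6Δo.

Δo > P, so pairing is preferred: the ground state is low-spin.
Configuration: t₂g⁴ eg⁰.
Orbital CFSE = -1.6Δo = -1.6 × 27900 = -44640 cm⁻¹.
Excess pairs vs high-spin: 1 − 0 = 1; pairing cost = +17900 cm⁻¹.
Net CFSE = -44640 + 17900 = -26740 cm⁻¹.

-26740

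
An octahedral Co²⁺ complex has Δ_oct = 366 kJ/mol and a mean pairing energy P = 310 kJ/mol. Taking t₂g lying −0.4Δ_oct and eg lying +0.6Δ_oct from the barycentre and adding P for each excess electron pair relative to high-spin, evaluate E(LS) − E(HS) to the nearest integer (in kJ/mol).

-56

Co²⁺: group 9, so d-count = 9 − 2 = 7.
In the high-spin limit (t₂g⁵ eg²) the orbital term is -0.8Δ_oct = -293 kJ/mol, with no excess pairing.
Low-spin t₂g⁶ eg¹ gives -1.8Δ_oct = -659 kJ/mol, but forming 1 extra pair costs 1P = 310 kJ/mol, so E(LS) = -659 + 310 = -349 kJ/mol.
The difference is -349 − (-293) = -56 kJ/mol, so low-spin lies lower.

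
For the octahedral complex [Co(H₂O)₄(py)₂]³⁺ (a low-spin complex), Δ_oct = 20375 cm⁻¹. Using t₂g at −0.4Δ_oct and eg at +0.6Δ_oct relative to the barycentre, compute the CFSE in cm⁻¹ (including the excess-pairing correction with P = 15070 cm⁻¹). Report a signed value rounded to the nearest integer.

Ligand charges: 4×(+0) from H₂O and 2×(+0) from py sum to +0; with overall charge +3, Co is +3.
Co sits in group 9; removing 3 electrons leaves Co³⁺ with 9 − 3 = 6 d electrons.
Configuration: t₂g⁶ eg⁰.
Orbital CFSE = 6(-0.4) + 0(0.6) = -2.4Δ_oct = -2.4 × 20375 = -48900 cm⁻¹.
Relative to high-spin t₂g⁴ eg² (1 paired), the low-spin configuration has 2 additional pairs, contributing +2 × 15070 = +30140 cm⁻¹.
Combining: -48900 + 30140 = -18760 cm⁻¹.

-18760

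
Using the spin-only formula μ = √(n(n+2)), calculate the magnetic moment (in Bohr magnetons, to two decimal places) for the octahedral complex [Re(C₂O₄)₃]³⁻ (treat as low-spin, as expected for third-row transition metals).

2.83 Bohr magnetons

Each C₂O₄²⁻ contributes -2; 3 × (-2) = -6. With overall charge -3, Re is in the +3 oxidation state.
Re³⁺: group 7, so d-count = 7 − 3 = 4.
Configuration: t₂g⁴ eg⁰ → 2 unpaired electrons.
μ(spin-only) = √[2(2+2)] = √8 ≈ 2.83 Bohr magnetons.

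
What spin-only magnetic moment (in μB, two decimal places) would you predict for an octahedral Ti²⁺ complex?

Ti²⁺: group 4, so d-count = 4 − 2 = 2.
Configuration: t₂g² eg⁰ → 2 unpaired electrons.
μ(spin-only) = √[2(2+2)] = √8 ≈ 2.83 μB.

2.83 μB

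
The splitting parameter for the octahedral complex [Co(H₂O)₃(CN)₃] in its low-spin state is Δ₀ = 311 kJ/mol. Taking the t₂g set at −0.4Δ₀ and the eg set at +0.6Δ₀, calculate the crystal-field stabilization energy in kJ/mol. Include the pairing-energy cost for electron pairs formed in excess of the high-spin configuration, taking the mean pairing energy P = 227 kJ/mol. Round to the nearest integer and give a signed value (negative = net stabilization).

-292

Ligand charges: 3×(+0) from H₂O and 3×(-1) from CN⁻ sum to -3; with overall charge +0, Co is +3.
Co is in group 9, so Co³⁺ is d⁶ (9 − 3 = 6).
The d⁶ electrons fill as t₂g⁶ eg⁰.
Orbital CFSE = 6(-0.4) + 0(0.6) = -2.4Δ₀ = -2.4 × 311 = -746 kJ/mol.
High-spin d⁶ would be t₂g⁴ eg² with 1 pair; low-spin has 3, so 2 excess pairs cost +2P = +454 kJ/mol.
Overall CFSE = -746 + 454 = -292 kJ/mol.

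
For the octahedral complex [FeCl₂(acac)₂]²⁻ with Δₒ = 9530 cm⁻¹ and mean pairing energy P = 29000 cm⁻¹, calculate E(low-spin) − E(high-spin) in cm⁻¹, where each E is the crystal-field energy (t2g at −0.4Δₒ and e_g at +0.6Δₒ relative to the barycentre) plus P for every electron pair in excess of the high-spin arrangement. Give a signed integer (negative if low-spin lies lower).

Ligand charges: 2×(-1) from Cl⁻ and 2×(-1) from acac⁻ sum to -4; with overall charge -2, Fe is +2.
Group 8 minus oxidation state +2 gives a d⁶ configuration for Fe²⁺.
In the high-spin limit (t2g^4 e_g^2) the orbital term is -0.4Δₒ = -3812 cm⁻¹, with no excess pairing.
For low-spin the configuration is t2g^6 e_g^0: orbital energy -2.4 × 9530 = -22872 cm⁻¹, and 2 additional pairs relative to high-spin add 58000 cm⁻¹, giving 35128 cm⁻¹.
E(LS) − E(HS) = 35128 − (-3812) = 38940 cm⁻¹.

38940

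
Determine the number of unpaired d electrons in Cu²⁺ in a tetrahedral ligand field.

Cu²⁺: group 11, so d-count = 11 − 2 = 9.
Tetrahedral fields are weak (Δₜ ≈ 4/9 Δₒ), so electrons fill high-spin.
Configuration: e⁴ t₂⁵, giving 1 unpaired electron.

1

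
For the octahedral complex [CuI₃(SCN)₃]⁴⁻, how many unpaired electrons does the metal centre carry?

Ligand charges: 3×(-1) from I⁻ and 3×(-1) from SCN⁻ sum to -6; with overall charge -4, Cu is +2.
Cu is in group 11, so Cu²⁺ is d⁹ (11 − 2 = 9).
Configuration: t2g^6 e_g^3, giving 1 unpaired electron.

1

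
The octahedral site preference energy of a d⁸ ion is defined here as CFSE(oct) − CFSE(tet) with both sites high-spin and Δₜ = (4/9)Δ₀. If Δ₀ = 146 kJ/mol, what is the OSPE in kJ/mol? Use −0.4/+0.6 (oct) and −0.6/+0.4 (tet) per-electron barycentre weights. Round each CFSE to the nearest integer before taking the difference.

-123

Octahedral (high-spin): t2g^6 e_g^2, CFSE = 6(−0.4) + 2(+0.6) = -1.2Δ₀ = -1.2 × 146 = -175 kJ/mol.
Tetrahedral e^4 t2^4 gives -0.8Δₜ = -0.8 × (4/9) × 146 = -52 kJ/mol.
Subtracting, OSPE = -175 − (-52) = -123 kJ/mol.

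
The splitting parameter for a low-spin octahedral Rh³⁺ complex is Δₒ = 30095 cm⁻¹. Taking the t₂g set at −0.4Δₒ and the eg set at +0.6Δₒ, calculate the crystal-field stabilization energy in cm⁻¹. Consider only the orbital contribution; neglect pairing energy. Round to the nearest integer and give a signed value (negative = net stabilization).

-72228

Rh sits in group 9; removing 3 electrons leaves Rh³⁺ with 9 − 3 = 6 d electrons.
Configuration: t₂g⁶ eg⁰.
Orbital CFSE = 6(-0.4) + 0(0.6) = -2.4Δₒ = -2.4 × 30095 = -72228 cm⁻¹.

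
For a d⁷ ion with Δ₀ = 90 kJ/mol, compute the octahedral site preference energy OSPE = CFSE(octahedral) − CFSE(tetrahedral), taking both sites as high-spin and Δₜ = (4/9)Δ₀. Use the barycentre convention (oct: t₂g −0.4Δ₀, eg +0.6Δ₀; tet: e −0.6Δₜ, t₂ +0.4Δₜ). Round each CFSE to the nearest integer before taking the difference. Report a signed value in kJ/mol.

-24

Octahedral high-spin t2g^5 e_g^2: CFSE = -0.8 × 90 = -72 kJ/mol.
Tetrahedral e^4 t2^3 gives -1.2Δₜ = -1.2 × (4/9) × 90 = -48 kJ/mol.
OSPE = -72 − (-48) = -24 kJ/mol.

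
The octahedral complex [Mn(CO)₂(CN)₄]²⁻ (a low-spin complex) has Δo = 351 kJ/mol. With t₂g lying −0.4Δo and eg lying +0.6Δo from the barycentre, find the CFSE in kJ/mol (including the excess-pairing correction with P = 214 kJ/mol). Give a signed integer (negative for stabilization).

-274

Ligand charges: 2×(+0) from CO and 4×(-1) from CN⁻ sum to -4; with overall charge -2, Mn is +2.
Mn is in group 7, so Mn²⁺ is d⁵ (7 − 2 = 5).
The d⁵ electrons fill as t₂g⁵ eg⁰.
The orbital stabilization is -2.0Δo = -2.0 × 351 = -702 kJ/mol.
Relative to high-spin t₂g³ eg² (0 paired), the low-spin configuration has 2 additional pairs, contributing +2 × 214 = +428 kJ/mol.
Combining: -702 + 428 = -274 kJ/mol.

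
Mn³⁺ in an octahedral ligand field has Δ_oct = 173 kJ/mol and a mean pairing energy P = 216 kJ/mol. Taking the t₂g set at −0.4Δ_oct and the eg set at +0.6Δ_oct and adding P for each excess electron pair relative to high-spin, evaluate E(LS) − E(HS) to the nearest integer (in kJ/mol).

Mn sits in group 7; removing 3 electrons leaves Mn³⁺ with 7 − 3 = 4 d electrons.
High-spin d⁴ fills as t₂g³ eg¹ with CFSE 3(−0.4) + 1(+0.6) = -0.6Δ_oct = -104 kJ/mol.
Low-spin: t₂g⁴ eg⁰, orbital CFSE = -1.6Δ_oct = -277 kJ/mol; plus 1 excess pair × P = +216 kJ/mol; total -61 kJ/mol.
Thus E(LS) − E(HS) = 43 kJ/mol.

43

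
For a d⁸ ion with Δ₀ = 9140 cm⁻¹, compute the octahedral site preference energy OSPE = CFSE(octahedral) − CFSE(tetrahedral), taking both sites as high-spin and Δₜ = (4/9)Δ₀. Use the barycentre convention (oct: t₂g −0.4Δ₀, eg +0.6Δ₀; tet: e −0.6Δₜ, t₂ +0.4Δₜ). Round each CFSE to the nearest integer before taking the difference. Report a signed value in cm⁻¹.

Octahedral high-spin t2g^6 e_g^2: CFSE = -1.2 × 9140 = -10968 cm⁻¹.
In a tetrahedral site the filling is e^4 t2^4: CFSE(tet) = -0.8Δₜ = -0.8 × (4/9)(9140) = -3250 cm⁻¹.
OSPE = CFSE(oct) − CFSE(tet) = -10968 − (-3250) = -7718 cm⁻¹.

-7718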